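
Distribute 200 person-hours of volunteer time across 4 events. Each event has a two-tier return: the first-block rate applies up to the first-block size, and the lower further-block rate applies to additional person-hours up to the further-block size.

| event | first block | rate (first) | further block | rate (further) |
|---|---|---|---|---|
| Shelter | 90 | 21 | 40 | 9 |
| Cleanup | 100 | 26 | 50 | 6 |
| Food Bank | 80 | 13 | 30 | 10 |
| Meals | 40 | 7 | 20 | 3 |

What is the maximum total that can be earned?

4620

Treat each block as its own option and order by rate: Cleanup/first 26 > Shelter/first 21 > Food Bank/first 13 > Food Bank/second 10 > Shelter/second 9 > Meals/first 7 > Cleanup/second 6 > Meals/second 3.
Cleanup first at 26: fill all 100 → 100 left.
Fill Shelter first block (90 at 21) → 10 left.
Food Bank first at 13: only 10 left, fill 10.
Total = 26×100 + 21×90 + 13×10 = 4620.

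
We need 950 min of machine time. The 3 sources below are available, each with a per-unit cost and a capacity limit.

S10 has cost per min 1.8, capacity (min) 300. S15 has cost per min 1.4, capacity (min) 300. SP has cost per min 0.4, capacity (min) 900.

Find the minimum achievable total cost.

Fill from the cheapest source first.
SP (0.4): use full 900 → 50 min to go.
Take 50 from S15 at 1.4 to finish.
S10: unused.
Cost = 900×0.4 + 50×1.4 = 430.

430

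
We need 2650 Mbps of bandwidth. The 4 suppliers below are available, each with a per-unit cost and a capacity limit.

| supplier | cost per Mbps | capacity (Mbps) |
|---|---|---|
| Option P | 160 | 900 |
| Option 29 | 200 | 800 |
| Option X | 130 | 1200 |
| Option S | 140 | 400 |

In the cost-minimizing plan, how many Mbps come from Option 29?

150

Cheapest first:
Option X (130): use full 1200 — 1450 Mbps to go.
Option S (140): use full 400 — 1050 Mbps to go.
Option P at 160: take all 900 Mbps — 150 still needed.
Take 150 from Option 29 at 200 to finish.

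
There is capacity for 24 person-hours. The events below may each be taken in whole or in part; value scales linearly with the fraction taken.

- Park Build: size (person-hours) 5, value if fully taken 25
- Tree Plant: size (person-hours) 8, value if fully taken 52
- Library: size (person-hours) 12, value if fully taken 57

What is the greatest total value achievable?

Rank by value-to-size ratio: Tree Plant 52/8≈6.5, Park Build 25/5≈5, Library 57/12≈4.75.
Tree Plant: take in full, 8 person-hours for value 52 → 16 left.
All 5 person-hours of Park Build fit (value 25) → 11 remain.
Fill the last 11 person-hours with part of Library: 11/12 of it earns 52.25.
Total value = 129.25.

129.25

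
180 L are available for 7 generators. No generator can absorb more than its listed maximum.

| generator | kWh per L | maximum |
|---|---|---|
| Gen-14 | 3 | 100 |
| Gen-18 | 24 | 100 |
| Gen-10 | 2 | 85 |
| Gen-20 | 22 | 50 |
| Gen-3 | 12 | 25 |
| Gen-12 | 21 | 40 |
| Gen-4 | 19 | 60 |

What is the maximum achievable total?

Highest kWh per L first: Gen-18 24 > Gen-20 22 > Gen-12 21 > Gen-4 19 > Gen-3 12 > Gen-14 3 > Gen-10 2.
Gen-18: +100 to 100 (cap) — 80 left.
Give Gen-20 50 to hit its cap of 50 — 30 left.
Gen-12 has room for 40 but only 30 remain, so it gets 30.
Total = 24×100 + 22×50 + 21×30 = 4130.

4130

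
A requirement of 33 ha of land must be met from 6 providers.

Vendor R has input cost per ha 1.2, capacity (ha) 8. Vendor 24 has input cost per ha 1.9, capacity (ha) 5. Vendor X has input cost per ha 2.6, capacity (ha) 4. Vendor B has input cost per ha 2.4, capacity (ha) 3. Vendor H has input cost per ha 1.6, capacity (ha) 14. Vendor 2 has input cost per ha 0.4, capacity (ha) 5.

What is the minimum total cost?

Use providers in increasing cost order.
Vendor 2 at 0.4: take all 5 ha → 28 still needed.
Vendor R (1.2): use full 8 → 20 ha to go.
Take 14 from Vendor H at 1.6 → need 6 more.
Take 5 from Vendor 24 at 1.9 → need 1 more.
Vendor B (2.4): take the remaining 1 → done.
Vendor X: unused.
Cost = 5×0.4 + 8×1.2 + 14×1.6 + 5×1.9 + 1×2.4 = 45.9.

45.9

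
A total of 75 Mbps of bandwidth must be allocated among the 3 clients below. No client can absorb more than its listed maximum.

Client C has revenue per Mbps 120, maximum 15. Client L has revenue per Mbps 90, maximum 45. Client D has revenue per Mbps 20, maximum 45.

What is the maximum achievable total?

6150

Rank by revenue per Mbps: Client C 120 > Client L 90 > Client D 20.
Give Client C 15 to hit its cap of 15 → 60 left.
Client L takes 45 to reach its cap of 45 → 15 left.
Client D has room for 45 but only 15 remain, so it gets 15.
Total = 120×15 + 90×45 + 20×15 = 6150.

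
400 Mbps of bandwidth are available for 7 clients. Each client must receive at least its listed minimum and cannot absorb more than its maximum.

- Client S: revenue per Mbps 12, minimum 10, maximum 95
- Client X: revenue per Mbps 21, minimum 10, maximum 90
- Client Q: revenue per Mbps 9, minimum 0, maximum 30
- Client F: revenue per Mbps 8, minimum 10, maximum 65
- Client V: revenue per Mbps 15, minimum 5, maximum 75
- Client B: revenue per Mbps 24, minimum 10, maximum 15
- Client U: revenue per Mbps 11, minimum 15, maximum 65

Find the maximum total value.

5740

Meeting every minimum uses 10+10+0+10+5+10+15 = 60 Mbps, leaving 340.
Highest revenue per Mbps first: Client B 24 > Client X 21 > Client V 15 > Client S 12 > Client U 11 > Client Q 9 > Client F 8.
Client B takes 5 more to reach its cap of 15 ; 335 left.
Give Client X 80 more to hit its cap of 90 ; 255 left.
Client V: +70 to 75 (cap) ; 185 left.
Give Client S 85 more to hit its cap of 95 ; 100 left.
Give Client U 50 more to hit its cap of 65 ; 50 left.
Client Q: +30 to 30 (cap) ; 20 left.
Client F has room for 55 more but only 20 remain, so it gets 30.
Total = 12×95 + 21×90 + 9×30 + 8×30 + 15×75 + 24×15 + 11×65 = 5740.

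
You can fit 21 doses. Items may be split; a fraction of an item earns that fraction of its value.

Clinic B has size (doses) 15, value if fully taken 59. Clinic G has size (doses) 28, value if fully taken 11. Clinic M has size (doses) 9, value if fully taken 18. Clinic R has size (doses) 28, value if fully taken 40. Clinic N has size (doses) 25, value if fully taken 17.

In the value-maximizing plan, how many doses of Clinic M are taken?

6

Best value per unit of size first: Clinic B 59/15≈3.93, Clinic M 18/9≈2, Clinic R 40/28≈1.43, Clinic N 17/25≈0.68, Clinic G 11/28≈0.393.
Take all of Clinic B (15 doses, value 59) — 6 doses left.
Only 6 doses remain; take 6/9 of Clinic M for value 18×6/9 = 12.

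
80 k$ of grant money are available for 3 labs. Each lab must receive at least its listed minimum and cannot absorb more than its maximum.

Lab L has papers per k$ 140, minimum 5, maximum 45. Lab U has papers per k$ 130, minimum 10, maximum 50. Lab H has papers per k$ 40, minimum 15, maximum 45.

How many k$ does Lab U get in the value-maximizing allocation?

Meeting every minimum uses 5+10+15 = 30 k$, leaving 50.
Rank by papers per k$: Lab L 140 > Lab U 130 > Lab H 40.
Lab L takes 40 more to reach its cap of 45 → 10 left.
Only 10 left; Lab U takes them to reach 20.

20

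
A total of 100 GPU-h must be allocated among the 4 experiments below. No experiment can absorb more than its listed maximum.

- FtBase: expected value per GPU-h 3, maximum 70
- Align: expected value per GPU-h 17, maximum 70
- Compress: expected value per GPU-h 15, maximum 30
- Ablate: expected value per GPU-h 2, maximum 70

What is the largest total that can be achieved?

Rank by expected value per GPU-h: Align 17 > Compress 15 > FtBase 3 > Ablate 2.
Give Align 70 to hit its cap of 70 — 30 left.
Compress: +30 to 30 (cap) — 0 left.
Total = 17×70 + 15×30 = 1640.

1640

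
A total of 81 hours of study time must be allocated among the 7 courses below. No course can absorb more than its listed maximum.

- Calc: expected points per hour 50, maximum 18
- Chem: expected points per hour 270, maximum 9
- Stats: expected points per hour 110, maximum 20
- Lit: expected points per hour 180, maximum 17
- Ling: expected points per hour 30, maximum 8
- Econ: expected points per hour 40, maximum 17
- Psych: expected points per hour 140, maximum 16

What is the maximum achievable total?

10870

Order the courses by expected points per hour: Chem 270 > Lit 180 > Psych 140 > Stats 110 > Calc 50 > Econ 40 > Ling 30.
Chem takes 9 to reach its cap of 9 ; 72 left.
Give Lit 17 to hit its cap of 17 ; 55 left.
Psych takes 16 to reach its cap of 16 ; 39 left.
Give Stats 20 to hit its cap of 20 ; 19 left.
Give Calc 18 to hit its cap of 18 ; 1 left.
Only 1 left; Econ takes them to reach 1.
Total = 50×18 + 270×9 + 110×20 + 180×17 + 40×1 + 140×16 = 10870.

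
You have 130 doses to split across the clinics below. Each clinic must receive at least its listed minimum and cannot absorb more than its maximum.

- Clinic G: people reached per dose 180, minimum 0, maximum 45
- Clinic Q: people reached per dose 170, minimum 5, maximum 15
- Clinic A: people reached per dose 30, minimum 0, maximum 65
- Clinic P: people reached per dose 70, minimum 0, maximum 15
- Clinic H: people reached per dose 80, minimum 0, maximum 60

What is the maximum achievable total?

Meeting every minimum uses 0+5+0+0+0 = 5 doses, leaving 125.
Order the clinics by people reached per dose: Clinic G 180 > Clinic Q 170 > Clinic H 80 > Clinic P 70 > Clinic A 30.
Give Clinic G 45 more to hit its cap of 45 → 80 left.
Clinic Q takes 10 more to reach its cap of 15 → 70 left.
Clinic H: +60 to 60 (cap) → 10 left.
Clinic P: +10 (room for 15) → 10. Pool exhausted.
Total = 180×45 + 170×15 + 70×10 + 80×60 = 16150.

16150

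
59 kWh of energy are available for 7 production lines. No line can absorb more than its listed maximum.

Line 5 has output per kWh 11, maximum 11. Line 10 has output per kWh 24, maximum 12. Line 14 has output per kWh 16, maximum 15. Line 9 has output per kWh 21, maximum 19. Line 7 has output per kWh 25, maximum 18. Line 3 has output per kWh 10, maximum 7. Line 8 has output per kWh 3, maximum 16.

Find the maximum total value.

1297

Order the production lines by output per kWh: Line 7 25 > Line 10 24 > Line 9 21 > Line 14 16 > Line 5 11 > Line 3 10 > Line 8 3.
Line 7: +18 to 18 (cap) ; 41 left.
Line 10: +12 to 12 (cap) ; 29 left.
Line 9 takes 19 to reach its cap of 19 ; 10 left.
Line 14 has room for 15 but only 10 remain, so it gets 10.
Total = 24×12 + 16×10 + 21×19 + 25×18 = 1297.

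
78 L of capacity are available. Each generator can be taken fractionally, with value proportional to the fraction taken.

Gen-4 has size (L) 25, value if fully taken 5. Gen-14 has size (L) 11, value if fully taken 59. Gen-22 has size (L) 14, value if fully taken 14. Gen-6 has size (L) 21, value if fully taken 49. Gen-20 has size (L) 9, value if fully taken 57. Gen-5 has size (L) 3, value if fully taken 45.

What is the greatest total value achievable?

Sort by value density: Gen-5 45/3≈15, Gen-20 57/9≈6.33, Gen-14 59/11≈5.36, Gen-6 49/21≈2.33, Gen-22 14/14≈1, Gen-4 5/25≈0.2.
Take all of Gen-5 (3 L, value 45) → 75 L left.
Gen-20: take in full, 9 L for value 57 → 66 left.
Gen-14: take in full, 11 L for value 59 → 55 left.
All 21 L of Gen-6 fit (value 49) → 34 remain.
Gen-22: take in full, 14 L for value 14 → 20 left.
Fill the last 20 L with part of Gen-4: 20/25 of it earns 4.
Total value = 228.

228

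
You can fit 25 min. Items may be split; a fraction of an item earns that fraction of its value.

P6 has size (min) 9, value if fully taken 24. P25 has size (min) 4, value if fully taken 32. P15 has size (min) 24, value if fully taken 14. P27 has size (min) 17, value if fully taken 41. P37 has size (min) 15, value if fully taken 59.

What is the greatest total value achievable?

Rank by value-to-size ratio: P25 32/4≈8, P37 59/15≈3.93, P6 24/9≈2.67, P27 41/17≈2.41, P15 14/24≈0.583.
P25: take in full, 4 min for value 32 ; 21 left.
All 15 min of P37 fit (value 59) ; 6 remain.
6 min left: a 6/9 share of P6 gives 24×6/9 = 16.
Total value = 107.

107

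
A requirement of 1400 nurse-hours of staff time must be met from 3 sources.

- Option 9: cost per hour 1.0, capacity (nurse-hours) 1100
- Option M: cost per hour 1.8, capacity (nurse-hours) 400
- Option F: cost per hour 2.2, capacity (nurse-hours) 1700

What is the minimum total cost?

Fill from the cheapest source first.
Option 9 (1.0): use full 1100 — 300 nurse-hours to go.
Option M (1.8): take the remaining 300 — done.
Option F: unused.
Cost = 1100×1.0 + 300×1.8 = 1640.

1640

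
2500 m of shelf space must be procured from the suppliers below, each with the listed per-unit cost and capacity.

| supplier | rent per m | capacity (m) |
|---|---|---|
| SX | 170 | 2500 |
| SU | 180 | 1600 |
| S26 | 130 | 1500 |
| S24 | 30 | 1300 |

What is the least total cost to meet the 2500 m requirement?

Fill from the cheapest supplier first.
S24 (30): use full 1300 → 1200 m to go.
S26 (130): take the remaining 1200 → done.
SX, SU: unused.
Cost = 1300×30 + 1200×130 = 195000.

195000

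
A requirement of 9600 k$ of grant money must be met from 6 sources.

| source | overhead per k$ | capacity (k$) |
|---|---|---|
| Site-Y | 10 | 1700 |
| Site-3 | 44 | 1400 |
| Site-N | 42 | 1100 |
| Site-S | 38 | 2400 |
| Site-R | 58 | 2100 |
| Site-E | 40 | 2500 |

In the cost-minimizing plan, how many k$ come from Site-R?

Cheapest first:
Site-Y at 10: take all 1700 k$ ; 7900 still needed.
Take 2400 from Site-S at 38 ; need 5500 more.
Take 2500 from Site-E at 40 ; need 3000 more.
Take 1100 from Site-N at 42 ; need 1900 more.
Site-3 (44): use full 1400 ; 500 k$ to go.
Site-R at 58: take 500 of its 2100 ; requirement met.

500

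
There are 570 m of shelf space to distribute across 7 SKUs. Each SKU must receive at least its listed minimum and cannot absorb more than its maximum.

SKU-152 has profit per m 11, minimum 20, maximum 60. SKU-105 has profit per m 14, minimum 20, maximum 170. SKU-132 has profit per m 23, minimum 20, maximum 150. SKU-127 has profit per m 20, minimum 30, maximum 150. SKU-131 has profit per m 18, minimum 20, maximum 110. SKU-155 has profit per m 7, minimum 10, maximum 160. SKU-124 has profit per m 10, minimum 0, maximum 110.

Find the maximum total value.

Meeting every minimum uses 20+20+20+30+20+10+0 = 120 m, leaving 450.
Order the SKUs by profit per m: SKU-132 23 > SKU-127 20 > SKU-131 18 > SKU-105 14 > SKU-152 11 > SKU-124 10 > SKU-155 7.
Give SKU-132 130 more to hit its cap of 150 → 320 left.
SKU-127: +120 to 150 (cap) → 200 left.
SKU-131: +90 to 110 (cap) → 110 left.
SKU-105: +110 (room for 150) → 130. Pool exhausted.
Total = 11×20 + 14×130 + 23×150 + 20×150 + 18×110 + 7×10 = 10540.

10540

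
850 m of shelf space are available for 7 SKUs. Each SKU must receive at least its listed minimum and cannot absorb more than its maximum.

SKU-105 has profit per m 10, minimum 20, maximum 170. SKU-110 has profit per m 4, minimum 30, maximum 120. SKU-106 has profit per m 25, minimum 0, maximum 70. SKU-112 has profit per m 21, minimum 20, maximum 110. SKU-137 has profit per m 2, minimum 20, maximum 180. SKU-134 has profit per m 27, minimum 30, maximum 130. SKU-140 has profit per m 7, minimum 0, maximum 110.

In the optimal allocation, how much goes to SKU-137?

Meeting every minimum uses 20+30+0+20+20+30+0 = 120 m, leaving 730.
Rank by profit per m: SKU-134 27 > SKU-106 25 > SKU-112 21 > SKU-105 10 > SKU-140 7 > SKU-110 4 > SKU-137 2.
SKU-134 takes 100 more to reach its cap of 130 — 630 left.
SKU-106: +70 to 70 (cap) — 560 left.
SKU-112 takes 90 more to reach its cap of 110 — 470 left.
Give SKU-105 150 more to hit its cap of 170 — 320 left.
Give SKU-140 110 more to hit its cap of 110 — 210 left.
SKU-110: +90 to 120 (cap) — 120 left.
Only 120 left; SKU-137 takes them to reach 140.

140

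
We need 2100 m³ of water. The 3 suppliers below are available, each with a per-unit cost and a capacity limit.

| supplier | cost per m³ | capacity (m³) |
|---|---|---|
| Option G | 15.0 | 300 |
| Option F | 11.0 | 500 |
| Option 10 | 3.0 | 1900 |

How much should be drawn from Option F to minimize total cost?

200

Fill from the cheapest supplier first.
Option 10 at 3.0: take all 1900 m³ → 200 still needed.
Option F at 11.0: take 200 of its 500 → requirement met.
Option G: unused.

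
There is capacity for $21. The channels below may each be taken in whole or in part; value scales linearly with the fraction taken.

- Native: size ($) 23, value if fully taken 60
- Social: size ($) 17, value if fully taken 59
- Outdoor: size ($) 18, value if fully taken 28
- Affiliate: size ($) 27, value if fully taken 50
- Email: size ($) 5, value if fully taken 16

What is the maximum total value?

71.8

Sort by value density: Social 59/17≈3.47, Email 16/5≈3.2, Native 60/23≈2.61, Affiliate 50/27≈1.85, Outdoor 28/18≈1.56.
Social: take in full, 17 $ for value 59 → 4 left.
Only 4 $ remain; take 4/5 of Email for value 16×4/5 = 12.8.
Total value = 71.8.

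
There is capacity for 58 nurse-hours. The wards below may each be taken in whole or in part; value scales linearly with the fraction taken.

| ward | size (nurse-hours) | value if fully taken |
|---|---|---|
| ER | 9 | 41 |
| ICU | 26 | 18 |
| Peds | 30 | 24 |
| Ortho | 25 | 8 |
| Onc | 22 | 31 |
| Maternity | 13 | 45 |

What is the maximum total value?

128.2

Sort by value density: ER 41/9≈4.56, Maternity 45/13≈3.46, Onc 31/22≈1.41, Peds 24/30≈0.8, ICU 18/26≈0.692, Ortho 8/25≈0.32.
All 9 nurse-hours of ER fit (value 41) ; 49 remain.
All 13 nurse-hours of Maternity fit (value 45) ; 36 remain.
Onc: take in full, 22 nurse-hours for value 31 ; 14 left.
Fill the last 14 nurse-hours with part of Peds: 14/30 of it earns 11.2.
Total value = 128.2.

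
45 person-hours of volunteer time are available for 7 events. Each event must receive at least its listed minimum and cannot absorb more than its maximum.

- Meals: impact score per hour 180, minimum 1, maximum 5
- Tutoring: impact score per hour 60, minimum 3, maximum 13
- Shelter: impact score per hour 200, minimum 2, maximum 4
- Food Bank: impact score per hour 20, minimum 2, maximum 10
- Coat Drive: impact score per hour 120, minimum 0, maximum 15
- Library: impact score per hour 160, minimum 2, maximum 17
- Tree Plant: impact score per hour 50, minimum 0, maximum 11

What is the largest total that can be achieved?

Meeting every minimum uses 1+3+2+2+0+2+0 = 10 person-hours, leaving 35.
Highest impact score per hour first: Shelter 200 > Meals 180 > Library 160 > Coat Drive 120 > Tutoring 60 > Tree Plant 50 > Food Bank 20.
Shelter: +2 to 4 (cap) ; 33 left.
Give Meals 4 more to hit its cap of 5 ; 29 left.
Library: +15 to 17 (cap) ; 14 left.
Coat Drive: +14 (room for 15) → 14. Pool exhausted.
Total = 180×5 + 60×3 + 200×4 + 20×2 + 120×14 + 160×17 = 6320.

6320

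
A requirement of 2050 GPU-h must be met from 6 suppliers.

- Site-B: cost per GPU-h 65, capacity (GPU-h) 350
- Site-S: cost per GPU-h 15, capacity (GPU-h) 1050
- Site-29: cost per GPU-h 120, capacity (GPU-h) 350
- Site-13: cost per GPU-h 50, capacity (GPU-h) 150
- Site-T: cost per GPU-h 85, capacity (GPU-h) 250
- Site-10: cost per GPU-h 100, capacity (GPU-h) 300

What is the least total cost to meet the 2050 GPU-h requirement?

Use suppliers in increasing cost order.
Take 1050 from Site-S at 15 → need 1000 more.
Site-13 at 50: take all 150 GPU-h → 850 still needed.
Take 350 from Site-B at 65 → need 500 more.
Take 250 from Site-T at 85 → need 250 more.
Take 250 from Site-10 at 100 to finish.
Site-29: unused.
Cost = 1050×15 + 150×50 + 350×65 + 250×85 + 250×100 = 92250.

92250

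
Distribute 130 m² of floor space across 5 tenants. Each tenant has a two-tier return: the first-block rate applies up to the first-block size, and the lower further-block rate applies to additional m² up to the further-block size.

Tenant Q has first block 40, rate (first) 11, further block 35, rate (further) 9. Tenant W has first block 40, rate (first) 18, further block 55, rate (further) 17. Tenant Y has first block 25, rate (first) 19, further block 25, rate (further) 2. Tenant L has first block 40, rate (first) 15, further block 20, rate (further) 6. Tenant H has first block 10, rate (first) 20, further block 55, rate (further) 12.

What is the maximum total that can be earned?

2330

Treat each block as its own option and order by rate: Tenant H/first 20 > Tenant Y/first 19 > Tenant W/first 18 > Tenant W/second 17 > Tenant L/first 15 > Tenant H/second 12 > Tenant Q/first 11 > Tenant Q/second 9 > Tenant L/second 6 > Tenant Y/second 2.
Tenant H first at 20: fill all 10 → 120 left.
Tenant Y first at 19: fill all 25 → 95 left.
Fill Tenant W first block (40 at 18) → 55 left.
Tenant W/second (17): +55 → 0 left.
Total = 20×10 + 19×25 + 18×40 + 17×55 = 2330.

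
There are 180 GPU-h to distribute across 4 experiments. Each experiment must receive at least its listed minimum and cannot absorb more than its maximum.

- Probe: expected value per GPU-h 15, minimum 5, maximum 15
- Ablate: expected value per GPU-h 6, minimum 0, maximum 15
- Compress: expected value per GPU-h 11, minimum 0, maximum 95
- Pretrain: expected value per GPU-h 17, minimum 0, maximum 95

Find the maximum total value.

Meeting every minimum uses 5+0+0+0 = 5 GPU-h, leaving 175.
Order the experiments by expected value per GPU-h: Pretrain 17 > Probe 15 > Compress 11 > Ablate 6.
Give Pretrain 95 more to hit its cap of 95 ; 80 left.
Probe takes 10 more to reach its cap of 15 ; 70 left.
Compress has room for 95 more but only 70 remain, so it gets 70.
Total = 15×15 + 11×70 + 17×95 = 2610.

2610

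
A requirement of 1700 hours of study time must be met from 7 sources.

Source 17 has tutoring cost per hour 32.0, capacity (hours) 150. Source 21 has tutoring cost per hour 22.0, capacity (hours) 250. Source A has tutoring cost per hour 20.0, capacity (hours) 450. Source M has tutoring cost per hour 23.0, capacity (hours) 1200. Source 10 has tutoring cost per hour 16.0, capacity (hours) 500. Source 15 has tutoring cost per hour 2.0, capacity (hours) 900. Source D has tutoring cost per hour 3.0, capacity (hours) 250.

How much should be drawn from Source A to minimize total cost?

50

Fill from the cheapest source first.
Source 15 at 2.0: take all 900 hours ; 800 still needed.
Take 250 from Source D at 3.0 ; need 550 more.
Source 10 at 16.0: take all 500 hours ; 50 still needed.
Source A at 20.0: take 50 of its 450 ; requirement met.
Source 21, Source M, Source 17: unused.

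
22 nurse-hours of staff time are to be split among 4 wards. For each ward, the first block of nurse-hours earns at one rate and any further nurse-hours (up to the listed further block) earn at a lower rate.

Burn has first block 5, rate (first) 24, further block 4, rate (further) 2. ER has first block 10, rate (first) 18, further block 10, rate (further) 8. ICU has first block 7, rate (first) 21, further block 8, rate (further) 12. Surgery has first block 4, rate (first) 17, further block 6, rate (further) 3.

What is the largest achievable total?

447

Treat each block as its own option and order by rate: Burn/tier1 24 > ICU/tier1 21 > ER/tier1 18 > Surgery/tier1 17 > ICU/tier2 12 > ER/tier2 8 > Surgery/tier2 3 > Burn/tier2 2.
Fill Burn tier1 block (5 at 24) → 17 left.
Fill ICU tier1 block (7 at 21) → 10 left.
Fill ER tier1 block (10 at 18) → 0 left.
Total = 24×5 + 21×7 + 18×10 = 447.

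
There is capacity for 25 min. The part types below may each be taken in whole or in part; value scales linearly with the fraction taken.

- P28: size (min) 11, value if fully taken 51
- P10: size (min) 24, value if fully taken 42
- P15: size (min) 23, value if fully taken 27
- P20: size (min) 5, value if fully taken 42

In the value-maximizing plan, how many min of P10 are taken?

9

Rank by value-to-size ratio: P20 42/5≈8.4, P28 51/11≈4.64, P10 42/24≈1.75, P15 27/23≈1.17.
All 5 min of P20 fit (value 42) — 20 remain.
Take all of P28 (11 min, value 51) — 9 min left.
9 min left: a 9/24 share of P10 gives 42×9/24 = 15.75.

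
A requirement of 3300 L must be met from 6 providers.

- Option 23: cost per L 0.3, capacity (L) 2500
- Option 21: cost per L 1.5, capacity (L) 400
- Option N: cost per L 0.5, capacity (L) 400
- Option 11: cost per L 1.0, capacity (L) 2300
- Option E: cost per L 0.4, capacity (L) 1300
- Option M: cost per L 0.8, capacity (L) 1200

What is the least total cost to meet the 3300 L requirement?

Use providers in increasing cost order.
Option 23 at 0.3: take all 2500 L ; 800 still needed.
Take 800 from Option E at 0.4 to finish.
Option N, Option M, Option 11, Option 21: unused.
Cost = 2500×0.3 + 800×0.4 = 1070.

1070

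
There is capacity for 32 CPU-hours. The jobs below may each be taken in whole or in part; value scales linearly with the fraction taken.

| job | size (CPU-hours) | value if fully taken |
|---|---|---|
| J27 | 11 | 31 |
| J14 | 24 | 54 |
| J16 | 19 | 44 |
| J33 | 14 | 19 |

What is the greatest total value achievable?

Best value per unit of size first: J27 31/11≈2.82, J16 44/19≈2.32, J14 54/24≈2.25, J33 19/14≈1.36.
J27: take in full, 11 CPU-hours for value 31 — 21 left.
Take all of J16 (19 CPU-hours, value 44) — 2 CPU-hours left.
Only 2 CPU-hours remain; take 2/24 of J14 for value 54×2/24 = 4.5.
Total value = 79.5.

79.5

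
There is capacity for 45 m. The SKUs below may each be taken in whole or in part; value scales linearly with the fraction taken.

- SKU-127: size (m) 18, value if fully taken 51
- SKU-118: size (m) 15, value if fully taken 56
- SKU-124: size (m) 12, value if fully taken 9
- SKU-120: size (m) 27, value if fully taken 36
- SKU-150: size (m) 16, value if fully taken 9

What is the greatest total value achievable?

123

Best value per unit of size first: SKU-118 56/15≈3.73, SKU-127 51/18≈2.83, SKU-120 36/27≈1.33, SKU-124 9/12≈0.75, SKU-150 9/16≈0.562.
All 15 m of SKU-118 fit (value 56) → 30 remain.
SKU-127: take in full, 18 m for value 51 → 12 left.
Fill the last 12 m with part of SKU-120: 12/27 of it earns 16.
Total value = 123.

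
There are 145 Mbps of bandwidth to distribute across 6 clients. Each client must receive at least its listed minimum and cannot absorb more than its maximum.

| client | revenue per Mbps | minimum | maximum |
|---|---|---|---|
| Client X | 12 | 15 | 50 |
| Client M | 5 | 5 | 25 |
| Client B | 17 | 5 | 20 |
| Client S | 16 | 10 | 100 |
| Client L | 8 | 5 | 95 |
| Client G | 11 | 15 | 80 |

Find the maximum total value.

Meeting every minimum uses 15+5+5+10+5+15 = 55 Mbps, leaving 90.
Rank by revenue per Mbps: Client B 17 > Client S 16 > Client X 12 > Client G 11 > Client L 8 > Client M 5.
Client B: +15 to 20 (cap) ; 75 left.
Only 75 left; Client S takes them to reach 85.
Total = 12×15 + 5×5 + 17×20 + 16×85 + 8×5 + 11×15 = 2110.

2110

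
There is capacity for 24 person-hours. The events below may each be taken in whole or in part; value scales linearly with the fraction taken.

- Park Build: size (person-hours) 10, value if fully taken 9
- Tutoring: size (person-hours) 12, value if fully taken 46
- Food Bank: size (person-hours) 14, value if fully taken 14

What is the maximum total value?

Rank by value-to-size ratio: Tutoring 46/12≈3.83, Food Bank 14/14≈1, Park Build 9/10≈0.9.
All 12 person-hours of Tutoring fit (value 46) → 12 remain.
Only 12 person-hours remain; take 12/14 of Food Bank for value 14×12/14 = 12.
Total value = 58.

58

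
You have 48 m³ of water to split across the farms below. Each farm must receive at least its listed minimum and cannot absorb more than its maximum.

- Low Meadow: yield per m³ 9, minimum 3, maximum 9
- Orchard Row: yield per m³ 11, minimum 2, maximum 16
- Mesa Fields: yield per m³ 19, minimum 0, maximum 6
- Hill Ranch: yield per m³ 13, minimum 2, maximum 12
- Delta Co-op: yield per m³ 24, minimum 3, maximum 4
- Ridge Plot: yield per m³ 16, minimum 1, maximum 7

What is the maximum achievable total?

681

Meeting every minimum uses 3+2+0+2+3+1 = 11 m³, leaving 37.
Rank by yield per m³: Delta Co-op 24 > Mesa Fields 19 > Ridge Plot 16 > Hill Ranch 13 > Orchard Row 11 > Low Meadow 9.
Give Delta Co-op 1 more to hit its cap of 4 — 36 left.
Mesa Fields: +6 to 6 (cap) — 30 left.
Ridge Plot takes 6 more to reach its cap of 7 — 24 left.
Give Hill Ranch 10 more to hit its cap of 12 — 14 left.
Give Orchard Row 14 more to hit its cap of 16 — 0 left.
Total = 9×3 + 11×16 + 19×6 + 13×12 + 24×4 + 16×7 = 681.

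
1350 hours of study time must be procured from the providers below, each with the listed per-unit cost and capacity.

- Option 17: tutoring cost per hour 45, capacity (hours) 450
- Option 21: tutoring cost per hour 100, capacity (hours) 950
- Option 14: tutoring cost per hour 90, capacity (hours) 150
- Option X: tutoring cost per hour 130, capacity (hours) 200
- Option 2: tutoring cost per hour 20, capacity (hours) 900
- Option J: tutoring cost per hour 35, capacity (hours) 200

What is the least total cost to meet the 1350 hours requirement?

36250

Fill from the cheapest provider first.
Take 900 from Option 2 at 20 — need 450 more.
Option J (35): use full 200 — 250 hours to go.
Option 17 at 45: take 250 of its 450 — requirement met.
Option 14, Option 21, Option X: unused.
Cost = 900×20 + 200×35 + 250×45 = 36250.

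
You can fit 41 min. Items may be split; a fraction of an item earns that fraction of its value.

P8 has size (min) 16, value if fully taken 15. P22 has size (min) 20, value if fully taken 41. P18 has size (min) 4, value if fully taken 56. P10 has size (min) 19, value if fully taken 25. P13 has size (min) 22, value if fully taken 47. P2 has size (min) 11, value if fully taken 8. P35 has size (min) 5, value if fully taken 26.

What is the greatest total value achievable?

149.5

Sort by value density: P18 56/4≈14, P35 26/5≈5.2, P13 47/22≈2.14, P22 41/20≈2.05, P10 25/19≈1.32, P8 15/16≈0.938, P2 8/11≈0.727.
P18: take in full, 4 min for value 56 — 37 left.
P35: take in full, 5 min for value 26 — 32 left.
P13: take in full, 22 min for value 47 — 10 left.
Fill the last 10 min with part of P22: 10/20 of it earns 20.5.
Total value = 149.5.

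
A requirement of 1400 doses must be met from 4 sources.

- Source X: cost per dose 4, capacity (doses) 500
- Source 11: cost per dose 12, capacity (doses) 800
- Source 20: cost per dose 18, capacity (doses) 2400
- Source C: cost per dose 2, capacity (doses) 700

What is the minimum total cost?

Use sources in increasing cost order.
Source C (2): use full 700 — 700 doses to go.
Source X at 4: take all 500 doses — 200 still needed.
Source 11 at 12: take 200 of its 800 — requirement met.
Source 20: unused.
Cost = 700×2 + 500×4 + 200×12 = 5800.

5800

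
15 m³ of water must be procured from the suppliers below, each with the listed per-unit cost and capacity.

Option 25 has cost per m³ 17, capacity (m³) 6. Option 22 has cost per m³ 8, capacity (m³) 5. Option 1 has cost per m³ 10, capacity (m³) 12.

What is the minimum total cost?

140

Fill from the cheapest supplier first.
Take 5 from Option 22 at 8 — need 10 more.
Take 10 from Option 1 at 10 to finish.
Option 25: unused.
Cost = 5×8 + 10×10 = 140.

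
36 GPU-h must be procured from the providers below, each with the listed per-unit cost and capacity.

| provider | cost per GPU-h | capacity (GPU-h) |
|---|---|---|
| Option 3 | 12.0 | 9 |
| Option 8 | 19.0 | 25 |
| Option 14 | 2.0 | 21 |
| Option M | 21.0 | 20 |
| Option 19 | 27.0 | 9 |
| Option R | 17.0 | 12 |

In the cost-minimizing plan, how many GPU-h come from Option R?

Cheapest first:
Take 21 from Option 14 at 2.0 ; need 15 more.
Option 3 at 12.0: take all 9 GPU-h ; 6 still needed.
Take 6 from Option R at 17.0 to finish.
Option 8, Option M, Option 19: unused.

6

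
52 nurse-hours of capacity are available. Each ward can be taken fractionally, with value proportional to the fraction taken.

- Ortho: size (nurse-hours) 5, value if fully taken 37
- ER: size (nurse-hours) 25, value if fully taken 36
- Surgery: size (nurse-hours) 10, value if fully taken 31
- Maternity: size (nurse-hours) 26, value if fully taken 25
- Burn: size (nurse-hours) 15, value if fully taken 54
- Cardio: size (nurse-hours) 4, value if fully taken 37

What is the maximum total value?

184.92

Best value per unit of size first: Cardio 37/4≈9.25, Ortho 37/5≈7.4, Burn 54/15≈3.6, Surgery 31/10≈3.1, ER 36/25≈1.44, Maternity 25/26≈0.962.
Take all of Cardio (4 nurse-hours, value 37) ; 48 nurse-hours left.
Take all of Ortho (5 nurse-hours, value 37) ; 43 nurse-hours left.
Take all of Burn (15 nurse-hours, value 54) ; 28 nurse-hours left.
All 10 nurse-hours of Surgery fit (value 31) ; 18 remain.
18 nurse-hours left: a 18/25 share of ER gives 36×18/25 = 25.92.
Total value = 184.92.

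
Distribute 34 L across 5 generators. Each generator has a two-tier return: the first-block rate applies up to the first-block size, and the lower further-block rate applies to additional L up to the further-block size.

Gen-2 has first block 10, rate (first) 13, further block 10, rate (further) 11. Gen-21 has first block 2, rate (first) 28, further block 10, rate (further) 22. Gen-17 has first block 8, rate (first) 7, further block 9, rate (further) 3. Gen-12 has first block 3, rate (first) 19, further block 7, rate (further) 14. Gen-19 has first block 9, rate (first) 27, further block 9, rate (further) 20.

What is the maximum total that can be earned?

Rank every tier by rate: Gen-21/tier1 28 > Gen-19/tier1 27 > Gen-21/tier2 22 > Gen-19/tier2 20 > Gen-12/tier1 19 > Gen-12/tier2 14 > Gen-2/tier1 13 > Gen-2/tier2 11 > Gen-17/tier1 7 > Gen-17/tier2 3.
Fill Gen-21 tier1 block (2 at 28) — 32 left.
Gen-19/tier1 (27): +9 — 23 left.
Fill Gen-21 tier2 block (10 at 22) — 13 left.
Gen-19 tier2 at 20: fill all 9 — 4 left.
Gen-12 tier1 at 19: fill all 3 — 1 left.
Gen-12 tier2 at 14: only 1 left, fill 1.
Total = 28×2 + 27×9 + 22×10 + 20×9 + 19×3 + 14×1 = 770.

770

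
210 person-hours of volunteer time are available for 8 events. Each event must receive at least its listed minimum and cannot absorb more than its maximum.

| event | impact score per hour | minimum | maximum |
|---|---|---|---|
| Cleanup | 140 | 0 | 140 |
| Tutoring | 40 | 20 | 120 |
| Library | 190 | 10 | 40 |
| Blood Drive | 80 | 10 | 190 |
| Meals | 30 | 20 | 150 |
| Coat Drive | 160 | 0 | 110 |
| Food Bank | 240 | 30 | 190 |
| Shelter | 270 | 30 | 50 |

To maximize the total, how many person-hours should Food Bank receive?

100

Meeting every minimum uses 0+20+10+10+20+0+30+30 = 120 person-hours, leaving 90.
Rank by impact score per hour: Shelter 270 > Food Bank 240 > Library 190 > Coat Drive 160 > Cleanup 140 > Blood Drive 80 > Tutoring 40 > Meals 30.
Shelter takes 20 more to reach its cap of 50 ; 70 left.
Only 70 left; Food Bank takes them to reach 100.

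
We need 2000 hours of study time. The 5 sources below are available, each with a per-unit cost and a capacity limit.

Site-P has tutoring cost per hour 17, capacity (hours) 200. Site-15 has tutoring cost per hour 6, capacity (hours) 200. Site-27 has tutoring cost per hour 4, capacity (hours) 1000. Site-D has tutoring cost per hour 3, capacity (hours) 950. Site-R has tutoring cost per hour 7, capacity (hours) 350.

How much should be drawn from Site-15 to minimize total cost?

Cheapest first:
Site-D at 3: take all 950 hours → 1050 still needed.
Take 1000 from Site-27 at 4 → need 50 more.
Site-15 (6): take the remaining 50 → done.
Site-R, Site-P: unused.

50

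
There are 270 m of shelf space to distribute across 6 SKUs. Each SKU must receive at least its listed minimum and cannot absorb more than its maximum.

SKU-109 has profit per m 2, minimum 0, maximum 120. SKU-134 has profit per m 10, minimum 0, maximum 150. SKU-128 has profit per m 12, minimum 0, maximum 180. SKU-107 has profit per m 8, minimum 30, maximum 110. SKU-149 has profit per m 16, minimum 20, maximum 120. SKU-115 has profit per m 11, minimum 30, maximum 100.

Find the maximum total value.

Meeting every minimum uses 0+0+0+30+20+30 = 80 m, leaving 190.
Order the SKUs by profit per m: SKU-149 16 > SKU-128 12 > SKU-115 11 > SKU-134 10 > SKU-107 8 > SKU-109 2.
Give SKU-149 100 more to hit its cap of 120 ; 90 left.
Only 90 left; SKU-128 takes them to reach 90.
Total = 12×90 + 8×30 + 16×120 + 11×30 = 3570.

3570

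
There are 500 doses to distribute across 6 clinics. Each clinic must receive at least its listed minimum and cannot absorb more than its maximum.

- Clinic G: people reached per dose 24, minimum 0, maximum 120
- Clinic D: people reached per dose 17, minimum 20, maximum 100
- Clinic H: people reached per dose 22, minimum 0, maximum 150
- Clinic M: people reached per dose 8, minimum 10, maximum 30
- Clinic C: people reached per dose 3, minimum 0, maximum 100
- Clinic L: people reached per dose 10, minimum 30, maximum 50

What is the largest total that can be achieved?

Meeting every minimum uses 0+20+0+10+0+30 = 60 doses, leaving 440.
Rank by people reached per dose: Clinic G 24 > Clinic H 22 > Clinic D 17 > Clinic L 10 > Clinic M 8 > Clinic C 3.
Clinic G takes 120 more to reach its cap of 120 — 320 left.
Give Clinic H 150 more to hit its cap of 150 — 170 left.
Clinic D: +80 to 100 (cap) — 90 left.
Clinic L takes 20 more to reach its cap of 50 — 70 left.
Give Clinic M 20 more to hit its cap of 30 — 50 left.
Clinic C has room for 100 more but only 50 remain, so it gets 50.
Total = 24×120 + 17×100 + 22×150 + 8×30 + 3×50 + 10×50 = 8770.

8770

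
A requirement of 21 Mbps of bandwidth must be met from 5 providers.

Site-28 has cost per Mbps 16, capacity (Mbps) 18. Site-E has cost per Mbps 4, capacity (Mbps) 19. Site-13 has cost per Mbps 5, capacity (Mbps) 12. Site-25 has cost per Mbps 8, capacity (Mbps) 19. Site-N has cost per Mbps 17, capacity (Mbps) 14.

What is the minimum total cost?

Use providers in increasing cost order.
Take 19 from Site-E at 4 — need 2 more.
Site-13 (5): take the remaining 2 — done.
Site-25, Site-28, Site-N: unused.
Cost = 19×4 + 2×5 = 86.

86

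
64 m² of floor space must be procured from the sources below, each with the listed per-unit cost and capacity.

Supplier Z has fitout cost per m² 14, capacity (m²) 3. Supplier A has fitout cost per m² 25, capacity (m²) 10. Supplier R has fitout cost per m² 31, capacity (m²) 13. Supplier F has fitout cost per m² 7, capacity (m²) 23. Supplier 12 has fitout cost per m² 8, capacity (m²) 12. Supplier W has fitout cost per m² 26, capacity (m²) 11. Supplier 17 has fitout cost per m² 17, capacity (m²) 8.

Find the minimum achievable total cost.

893

Use sources in increasing cost order.
Supplier F (7): use full 23 ; 41 m² to go.
Take 12 from Supplier 12 at 8 ; need 29 more.
Take 3 from Supplier Z at 14 ; need 26 more.
Supplier 17 at 17: take all 8 m² ; 18 still needed.
Supplier A at 25: take all 10 m² ; 8 still needed.
Supplier W at 26: take 8 of its 11 ; requirement met.
Supplier R: unused.
Cost = 23×7 + 12×8 + 3×14 + 8×17 + 10×25 + 8×26 = 893.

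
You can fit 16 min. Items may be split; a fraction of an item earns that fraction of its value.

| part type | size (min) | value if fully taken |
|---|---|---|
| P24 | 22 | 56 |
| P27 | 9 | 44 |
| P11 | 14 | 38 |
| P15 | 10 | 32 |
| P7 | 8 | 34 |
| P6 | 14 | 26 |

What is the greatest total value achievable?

73.75

Rank by value-to-size ratio: P27 44/9≈4.89, P7 34/8≈4.25, P15 32/10≈3.2, P11 38/14≈2.71, P24 56/22≈2.55, P6 26/14≈1.86.
P27: take in full, 9 min for value 44 — 7 left.
Only 7 min remain; take 7/8 of P7 for value 34×7/8 = 29.75.
Total value = 73.75.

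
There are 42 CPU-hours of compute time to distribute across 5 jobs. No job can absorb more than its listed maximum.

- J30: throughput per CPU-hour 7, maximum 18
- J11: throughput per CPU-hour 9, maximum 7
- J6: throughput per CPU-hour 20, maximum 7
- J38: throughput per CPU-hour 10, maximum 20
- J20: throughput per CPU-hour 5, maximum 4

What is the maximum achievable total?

459

Highest throughput per CPU-hour first: J6 20 > J38 10 > J11 9 > J30 7 > J20 5.
J6: +7 to 7 (cap) → 35 left.
Give J38 20 to hit its cap of 20 → 15 left.
J11 takes 7 to reach its cap of 7 → 8 left.
J30: +8 (room for 18) → 8. Pool exhausted.
Total = 7×8 + 9×7 + 20×7 + 10×20 = 459.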